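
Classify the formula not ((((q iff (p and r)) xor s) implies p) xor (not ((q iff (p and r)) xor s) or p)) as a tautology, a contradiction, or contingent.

tautology

p | q | r | s || φ
F | F | F | F || T
F | F | F | T || T
F | F | T | F || T
F | F | T | T || T
F | T | F | F || T
F | T | F | T || T
F | T | T | F || T
F | T | T | T || T
T | F | F | F || T
T | F | F | T || T
T | F | T | F || T
T | F | T | T || T
T | T | F | F || T
T | T | F | T || T
T | T | T | F || T
T | T | T | T || T
Every row is T, so the formula is a tautology.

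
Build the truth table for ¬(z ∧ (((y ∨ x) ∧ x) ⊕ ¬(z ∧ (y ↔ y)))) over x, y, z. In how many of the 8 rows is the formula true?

6

x | y | z | (y ∨ x) | ((y ∨ x) ∧ x) | (y ↔ y) | (z ∧ (y ↔ y)) | ¬(z ∧ (y ↔ y)) | φ
- | - | - | ------- | ------------- | ------- | ------------- | -------------- | -
F | F | F |    F    |       F       |    T    |       F       |       T        | T
F | F | T |    F    |       F       |    T    |       T       |       F        | T
F | T | F |    T    |       F       |    T    |       F       |       T        | T
F | T | T |    T    |       F       |    T    |       T       |       F        | T
T | F | F |    T    |       T       |    T    |       F       |       T        | T
T | F | T |    T    |       T       |    T    |       T       |       F        | F
T | T | F |    T    |       T       |    T    |       F       |       T        | T
T | T | T |    T    |       T       |    T    |       T       |       F        | F
The formula is true on 6 of the 8 rows.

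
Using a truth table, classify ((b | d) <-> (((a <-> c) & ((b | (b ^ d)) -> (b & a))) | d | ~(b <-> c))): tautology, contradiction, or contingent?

contingent

  a      b      c      d       (b | d)  (a <-> c)  (b ^ d)  (b | (b ^ d))  (b & a)  ((b | (b ^ d)) -> (b & a))  (b <-> c)  ~(b <-> c)    φ  
False  False  False  False      False      True     False       False       False              True                True      False     False
False  False  False   True       True      True      True        True       False             False                True      False      True
False  False   True  False      False     False     False       False       False              True               False       True     False
False  False   True   True       True     False      True        True       False             False               False       True      True
False   True  False  False       True      True      True        True       False             False               False       True      True
False   True  False   True       True      True     False        True       False             False               False       True      True
False   True   True  False       True     False      True        True       False             False                True      False     False
False   True   True   True       True     False     False        True       False             False                True      False      True
 True  False  False  False      False     False     False       False       False              True                True      False      True
 True  False  False   True       True     False      True        True       False             False                True      False      True
 True  False   True  False      False      True     False       False       False              True               False       True     False
 True  False   True   True       True      True      True        True       False             False               False       True      True
 True   True  False  False       True     False      True        True        True              True               False       True      True
 True   True  False   True       True     False     False        True        True              True               False       True      True
 True   True   True  False       True      True      True        True        True              True                True      False      True
 True   True   True   True       True      True     False        True        True              True                True      False      True
12 of 16 rows are True, so the formula is contingent.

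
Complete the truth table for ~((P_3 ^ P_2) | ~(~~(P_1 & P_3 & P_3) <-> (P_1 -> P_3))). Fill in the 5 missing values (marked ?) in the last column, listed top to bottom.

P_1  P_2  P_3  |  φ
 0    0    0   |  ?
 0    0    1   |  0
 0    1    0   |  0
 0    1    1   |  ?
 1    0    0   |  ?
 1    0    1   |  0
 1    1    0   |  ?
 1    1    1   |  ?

Row P_1=0, P_2=0, P_3=0: (P_3 ^ P_2) = 0, ~(~~(P_1 & P_3 & P_3) <-> (P_1 -> P_3)) = 1, ((P_3 ^ P_2) | ~(~~(P_1 & P_3 & P_3) <-> (P_1 -> P_3))) = 1, so the formula = 0.
Row P_1=0, P_2=1, P_3=1: (P_3 ^ P_2) = 0, ~(~~(P_1 & P_3 & P_3) <-> (P_1 -> P_3)) = 1, ((P_3 ^ P_2) | ~(~~(P_1 & P_3 & P_3) <-> (P_1 -> P_3))) = 1, so the formula = 0.
Row P_1=1, P_2=0, P_3=0: (P_3 ^ P_2) = 0, ~(~~(P_1 & P_3 & P_3) <-> (P_1 -> P_3)) = 0, ((P_3 ^ P_2) | ~(~~(P_1 & P_3 & P_3) <-> (P_1 -> P_3))) = 0, so the formula = 1.
Row P_1=1, P_2=1, P_3=0: (P_3 ^ P_2) = 1, ~(~~(P_1 & P_3 & P_3) <-> (P_1 -> P_3)) = 0, ((P_3 ^ P_2) | ~(~~(P_1 & P_3 & P_3) <-> (P_1 -> P_3))) = 1, so the formula = 0.
Row P_1=1, P_2=1, P_3=1: (P_3 ^ P_2) = 0, ~(~~(P_1 & P_3 & P_3) <-> (P_1 -> P_3)) = 0, ((P_3 ^ P_2) | ~(~~(P_1 & P_3 & P_3) <-> (P_1 -> P_3))) = 0, so the formula = 1.

0, 0, 1, 0, 1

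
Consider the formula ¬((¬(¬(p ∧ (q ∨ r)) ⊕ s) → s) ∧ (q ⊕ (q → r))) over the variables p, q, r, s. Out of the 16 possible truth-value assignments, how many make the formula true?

6

p  q  r  s  |  (q ∨ r)  (p ∧ (q ∨ r))  ¬(p ∧ (q ∨ r))  (¬(p ∧ (q ∨ r)) ⊕ s)  ¬(¬(p ∧ (q ∨ r)) ⊕ s)  (¬(¬(p ∧ (q ∨ r)) ⊕ s) → s)  (q → r)  (q ⊕ (q → r))  φ
F  F  F  F  |     F           F              T                  T                      F                         T                  T           T        F
F  F  F  T  |     F           F              T                  F                      T                         T                  T           T        F
F  F  T  F  |     T           F              T                  T                      F                         T                  T           T        F
F  F  T  T  |     T           F              T                  F                      T                         T                  T           T        F
F  T  F  F  |     T           F              T                  T                      F                         T                  F           T        F
F  T  F  T  |     T           F              T                  F                      T                         T                  F           T        F
F  T  T  F  |     T           F              T                  T                      F                         T                  T           F        T
F  T  T  T  |     T           F              T                  F                      T                         T                  T           F        T
T  F  F  F  |     F           F              T                  T                      F                         T                  T           T        F
T  F  F  T  |     F           F              T                  F                      T                         T                  T           T        F
T  F  T  F  |     T           T              F                  F                      T                         F                  T           T        T
T  F  T  T  |     T           T              F                  T                      F                         T                  T           T        F
T  T  F  F  |     T           T              F                  F                      T                         F                  F           T        T
T  T  F  T  |     T           T              F                  T                      F                         T                  F           T        F
T  T  T  F  |     T           T              F                  F                      T                         F                  T           F        T
T  T  T  T  |     T           T              F                  T                      F                         T                  T           F        T
The formula is true on 6 of the 16 rows.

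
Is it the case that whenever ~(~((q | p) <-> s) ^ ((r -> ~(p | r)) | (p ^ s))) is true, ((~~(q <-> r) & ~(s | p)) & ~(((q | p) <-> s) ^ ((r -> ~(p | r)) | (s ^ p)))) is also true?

no

p | q | r | s || φ | ψ
1 | 1 | 1 | 1 || 1 | 0
1 | 1 | 1 | 0 || 1 | 0
1 | 1 | 0 | 1 || 0 | 0
1 | 1 | 0 | 0 || 1 | 0
1 | 0 | 1 | 1 || 1 | 0
1 | 0 | 1 | 0 || 1 | 0
1 | 0 | 0 | 1 || 0 | 0
1 | 0 | 0 | 0 || 1 | 0
0 | 1 | 1 | 1 || 0 | 0
0 | 1 | 1 | 0 || 0 | 1
0 | 1 | 0 | 1 || 0 | 0
0 | 1 | 0 | 0 || 1 | 0
0 | 0 | 1 | 1 || 1 | 0
0 | 0 | 1 | 0 || 1 | 0
0 | 0 | 0 | 1 || 1 | 0
0 | 0 | 0 | 0 || 0 | 1
At p=1, q=1, r=1, s=1 we have φ true but ψ false, so φ does not entail ψ.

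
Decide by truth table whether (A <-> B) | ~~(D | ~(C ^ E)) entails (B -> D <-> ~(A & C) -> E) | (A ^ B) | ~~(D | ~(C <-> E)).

A | B | C | D | E | φ | ψ
- | - | - | - | - | - | -
T | T | T | T | T | T | T
T | T | T | T | F | T | T
T | T | T | F | T | T | F
T | T | T | F | F | T | T
T | T | F | T | T | T | T
T | T | F | T | F | T | T
T | T | F | F | T | T | T
T | T | F | F | F | T | T
T | F | T | T | T | T | T
T | F | T | T | F | T | T
T | F | T | F | T | T | T
T | F | T | F | F | F | T
T | F | F | T | T | T | T
T | F | F | T | F | T | T
T | F | F | F | T | F | T
T | F | F | F | F | T | T
F | T | T | T | T | T | T
F | T | T | T | F | T | T
F | T | T | F | T | T | T
F | T | T | F | F | F | T
F | T | F | T | T | T | T
F | T | F | T | F | T | T
F | T | F | F | T | F | T
F | T | F | F | F | T | T
F | F | T | T | T | T | T
F | F | T | T | F | T | T
F | F | T | F | T | T | T
F | F | T | F | F | T | T
F | F | F | T | T | T | T
F | F | F | T | F | T | T
F | F | F | F | T | T | T
F | F | F | F | F | T | F
At A=T, B=T, C=T, D=F, E=T we have φ true but ψ false, so φ does not entail ψ.

no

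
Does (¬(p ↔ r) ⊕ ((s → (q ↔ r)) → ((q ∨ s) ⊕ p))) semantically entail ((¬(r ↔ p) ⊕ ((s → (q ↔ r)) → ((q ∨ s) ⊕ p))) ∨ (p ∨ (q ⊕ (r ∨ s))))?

p | q | r | s || φ | ψ
0 | 0 | 0 | 0 || 0 | 0
0 | 0 | 0 | 1 || 1 | 1
0 | 0 | 1 | 0 || 1 | 1
0 | 0 | 1 | 1 || 0 | 1
0 | 1 | 0 | 0 || 1 | 1
0 | 1 | 0 | 1 || 1 | 1
0 | 1 | 1 | 0 || 0 | 0
0 | 1 | 1 | 1 || 0 | 0
1 | 0 | 0 | 0 || 0 | 1
1 | 0 | 0 | 1 || 1 | 1
1 | 0 | 1 | 0 || 1 | 1
1 | 0 | 1 | 1 || 1 | 1
1 | 1 | 0 | 0 || 1 | 1
1 | 1 | 0 | 1 || 0 | 1
1 | 1 | 1 | 0 || 0 | 1
1 | 1 | 1 | 1 || 0 | 1
In every row where φ is true, ψ is also true, so φ ⊨ ψ.

yes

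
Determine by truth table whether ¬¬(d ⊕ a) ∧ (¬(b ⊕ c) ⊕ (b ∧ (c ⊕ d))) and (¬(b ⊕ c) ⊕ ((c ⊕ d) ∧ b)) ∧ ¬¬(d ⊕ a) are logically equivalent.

equivalent

a | b | c | d | φ | ψ
- | - | - | - | - | -
0 | 0 | 0 | 0 | 0 | 0
0 | 0 | 0 | 1 | 1 | 1
0 | 0 | 1 | 0 | 0 | 0
0 | 0 | 1 | 1 | 0 | 0
0 | 1 | 0 | 0 | 0 | 0
0 | 1 | 0 | 1 | 1 | 1
0 | 1 | 1 | 0 | 0 | 0
0 | 1 | 1 | 1 | 1 | 1
1 | 0 | 0 | 0 | 1 | 1
1 | 0 | 0 | 1 | 0 | 0
1 | 0 | 1 | 0 | 0 | 0
1 | 0 | 1 | 1 | 0 | 0
1 | 1 | 0 | 0 | 0 | 0
1 | 1 | 0 | 1 | 0 | 0
1 | 1 | 1 | 0 | 0 | 0
1 | 1 | 1 | 1 | 0 | 0
The columns for φ and ψ agree on every row, so they are logically equivalent.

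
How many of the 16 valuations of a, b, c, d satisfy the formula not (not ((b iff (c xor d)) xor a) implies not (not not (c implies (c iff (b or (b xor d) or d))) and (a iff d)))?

a | b | c | d || φ
T | T | T | T || F
T | T | T | F || F
T | T | F | T || T
T | T | F | F || F
T | F | T | T || T
T | F | T | F || F
T | F | F | T || F
T | F | F | F || F
F | T | T | T || F
F | T | T | F || F
F | T | F | T || F
F | T | F | F || T
F | F | T | T || F
F | F | T | F || F
F | F | F | T || F
F | F | F | F || F
The formula is true on 3 of the 16 rows.

3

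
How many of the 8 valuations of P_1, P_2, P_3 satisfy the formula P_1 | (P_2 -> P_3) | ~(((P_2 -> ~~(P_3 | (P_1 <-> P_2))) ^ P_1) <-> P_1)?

P_1 | P_2 | P_3 | φ
--- | --- | --- | -
 T  |  T  |  T  | T
 T  |  T  |  F  | T
 T  |  F  |  T  | T
 T  |  F  |  F  | T
 F  |  T  |  T  | T
 F  |  T  |  F  | F
 F  |  F  |  T  | T
 F  |  F  |  F  | T
The formula is true on 7 of the 8 rows.

7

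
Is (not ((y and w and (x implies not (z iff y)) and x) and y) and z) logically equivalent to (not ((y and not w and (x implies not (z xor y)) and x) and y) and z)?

x  y  z  w  |  φ  ψ
T  T  T  T  |  T  T
T  T  T  F  |  T  F
T  T  F  T  |  F  F
T  T  F  F  |  F  F
T  F  T  T  |  T  T
T  F  T  F  |  T  T
T  F  F  T  |  F  F
T  F  F  F  |  F  F
F  T  T  T  |  T  T
F  T  T  F  |  T  T
F  T  F  T  |  F  F
F  T  F  F  |  F  F
F  F  T  T  |  T  T
F  F  T  F  |  T  T
F  F  F  T  |  F  F
F  F  F  F  |  F  F
The columns differ at x=T, y=T, z=T, w=F (φ=T, ψ=F), so they are not equivalent.

not equivalent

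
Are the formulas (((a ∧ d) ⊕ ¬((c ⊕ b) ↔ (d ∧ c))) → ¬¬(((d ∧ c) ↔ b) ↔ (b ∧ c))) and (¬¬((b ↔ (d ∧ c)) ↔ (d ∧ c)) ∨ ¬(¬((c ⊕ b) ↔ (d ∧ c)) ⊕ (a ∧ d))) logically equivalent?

not equivalent

a | b | c | d | φ | ψ
- | - | - | - | - | -
F | F | F | F | T | T
F | F | F | T | T | T
F | F | T | F | F | F
F | F | T | T | T | T
F | T | F | F | T | T
F | T | F | T | T | T
F | T | T | F | T | T
F | T | T | T | T | T
T | F | F | F | T | T
T | F | F | T | F | F
T | F | T | F | F | F
T | F | T | T | T | F
T | T | F | F | T | T
T | T | F | T | T | T
T | T | T | F | T | T
T | T | T | T | T | T
The columns differ at a=T, b=F, c=T, d=T (φ=T, ψ=F), so they are not equivalent.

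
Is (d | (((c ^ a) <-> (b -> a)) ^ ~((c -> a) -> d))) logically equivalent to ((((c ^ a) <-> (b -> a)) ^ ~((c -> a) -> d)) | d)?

  a   |   b   |   c   |   d   |   φ   |   ψ  
----- | ----- | ----- | ----- | ----- | -----
False | False | False | False |  True |  True
False | False | False |  True |  True |  True
False | False |  True | False |  True |  True
False | False |  True |  True |  True |  True
False |  True | False | False | False | False
False |  True | False |  True |  True |  True
False |  True |  True | False | False | False
False |  True |  True |  True |  True |  True
 True | False | False | False | False | False
 True | False | False |  True |  True |  True
 True | False |  True | False |  True |  True
 True | False |  True |  True |  True |  True
 True |  True | False | False | False | False
 True |  True | False |  True |  True |  True
 True |  True |  True | False |  True |  True
 True |  True |  True |  True |  True |  True
The columns for φ and ψ agree on every row, so they are logically equivalent.

equivalent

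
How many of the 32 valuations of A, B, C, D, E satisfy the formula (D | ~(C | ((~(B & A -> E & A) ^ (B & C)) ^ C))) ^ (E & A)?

19

A | B | C | D | E || φ
F | F | F | F | F || T
F | F | F | F | T || T
F | F | F | T | F || T
F | F | F | T | T || T
F | F | T | F | F || F
F | F | T | F | T || F
F | F | T | T | F || T
F | F | T | T | T || T
F | T | F | F | F || T
F | T | F | F | T || T
F | T | F | T | F || T
F | T | F | T | T || T
F | T | T | F | F || F
F | T | T | F | T || F
F | T | T | T | F || T
F | T | T | T | T || T
T | F | F | F | F || T
T | F | F | F | T || F
T | F | F | T | F || T
T | F | F | T | T || F
T | F | T | F | F || F
T | F | T | F | T || T
T | F | T | T | F || T
T | F | T | T | T || F
T | T | F | F | F || F
T | T | F | F | T || F
T | T | F | T | F || T
T | T | F | T | T || F
T | T | T | F | F || F
T | T | T | F | T || T
T | T | T | T | F || T
T | T | T | T | T || F
The formula is true on 19 of the 32 rows.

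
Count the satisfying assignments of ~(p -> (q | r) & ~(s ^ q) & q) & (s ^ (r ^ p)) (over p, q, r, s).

p  q  r  s     (q | r)  (s ^ q)  ~(s ^ q)  (~(s ^ q) & q)  ((q | r) & (~(s ^ q) & q))  (r ^ p)  (s ^ (r ^ p))  φ
0  0  0  0        0        0        1            0                     0                  0           0        0
0  0  0  1        0        1        0            0                     0                  0           1        0
0  0  1  0        1        0        1            0                     0                  1           1        0
0  0  1  1        1        1        0            0                     0                  1           0        0
0  1  0  0        1        1        0            0                     0                  0           0        0
0  1  0  1        1        0        1            1                     1                  0           1        0
0  1  1  0        1        1        0            0                     0                  1           1        0
0  1  1  1        1        0        1            1                     1                  1           0        0
1  0  0  0        0        0        1            0                     0                  1           1        1
1  0  0  1        0        1        0            0                     0                  1           0        0
1  0  1  0        1        0        1            0                     0                  0           0        0
1  0  1  1        1        1        0            0                     0                  0           1        1
1  1  0  0        1        1        0            0                     0                  1           1        1
1  1  0  1        1        0        1            1                     1                  1           0        0
1  1  1  0        1        1        0            0                     0                  0           0        0
1  1  1  1        1        0        1            1                     1                  0           1        0
The formula is true on 3 of the 16 rows.

3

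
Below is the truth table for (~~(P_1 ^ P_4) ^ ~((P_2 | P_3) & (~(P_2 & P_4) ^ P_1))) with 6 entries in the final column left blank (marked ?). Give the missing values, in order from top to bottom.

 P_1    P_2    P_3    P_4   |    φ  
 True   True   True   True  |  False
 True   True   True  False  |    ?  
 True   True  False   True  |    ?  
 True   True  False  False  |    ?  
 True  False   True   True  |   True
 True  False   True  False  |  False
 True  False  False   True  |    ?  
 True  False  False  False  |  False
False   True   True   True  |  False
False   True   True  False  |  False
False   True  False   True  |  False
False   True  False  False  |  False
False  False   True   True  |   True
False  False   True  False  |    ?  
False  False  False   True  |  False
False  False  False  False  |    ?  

Row P_1=True, P_2=True, P_3=True, P_4=False: ~~(P_1 ^ P_4) = True, ~((P_2 | P_3) & (~(P_2 & P_4) ^ P_1)) = True, so the formula = False.
Row P_1=True, P_2=True, P_3=False, P_4=True: ~~(P_1 ^ P_4) = False, ~((P_2 | P_3) & (~(P_2 & P_4) ^ P_1)) = False, so the formula = False.
Row P_1=True, P_2=True, P_3=False, P_4=False: ~~(P_1 ^ P_4) = True, ~((P_2 | P_3) & (~(P_2 & P_4) ^ P_1)) = True, so the formula = False.
Row P_1=True, P_2=False, P_3=False, P_4=True: ~~(P_1 ^ P_4) = False, ~((P_2 | P_3) & (~(P_2 & P_4) ^ P_1)) = True, so the formula = True.
Row P_1=False, P_2=False, P_3=True, P_4=False: ~~(P_1 ^ P_4) = False, ~((P_2 | P_3) & (~(P_2 & P_4) ^ P_1)) = False, so the formula = False.
Row P_1=False, P_2=False, P_3=False, P_4=False: ~~(P_1 ^ P_4) = False, ~((P_2 | P_3) & (~(P_2 & P_4) ^ P_1)) = True, so the formula = True.

False, False, False, True, False, True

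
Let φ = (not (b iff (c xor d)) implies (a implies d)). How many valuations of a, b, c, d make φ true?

14

a | b | c | d || φ
0 | 0 | 0 | 0 || 1
0 | 0 | 0 | 1 || 1
0 | 0 | 1 | 0 || 1
0 | 0 | 1 | 1 || 1
0 | 1 | 0 | 0 || 1
0 | 1 | 0 | 1 || 1
0 | 1 | 1 | 0 || 1
0 | 1 | 1 | 1 || 1
1 | 0 | 0 | 0 || 1
1 | 0 | 0 | 1 || 1
1 | 0 | 1 | 0 || 0
1 | 0 | 1 | 1 || 1
1 | 1 | 0 | 0 || 0
1 | 1 | 0 | 1 || 1
1 | 1 | 1 | 0 || 1
1 | 1 | 1 | 1 || 1
The formula is true on 14 of the 16 rows.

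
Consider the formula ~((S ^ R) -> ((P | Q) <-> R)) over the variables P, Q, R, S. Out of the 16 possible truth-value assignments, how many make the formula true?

P  Q  R  S     (S ^ R)  (P | Q)  ((P | Q) <-> R)  ((S ^ R) -> ((P | Q) <-> R))  ~((S ^ R) -> ((P | Q) <-> R))
1  1  1  1        0        1            1                      1                              0              
1  1  1  0        1        1            1                      1                              0              
1  1  0  1        1        1            0                      0                              1              
1  1  0  0        0        1            0                      1                              0              
1  0  1  1        0        1            1                      1                              0              
1  0  1  0        1        1            1                      1                              0              
1  0  0  1        1        1            0                      0                              1              
1  0  0  0        0        1            0                      1                              0              
0  1  1  1        0        1            1                      1                              0              
0  1  1  0        1        1            1                      1                              0              
0  1  0  1        1        1            0                      0                              1              
0  1  0  0        0        1            0                      1                              0              
0  0  1  1        0        0            0                      1                              0              
0  0  1  0        1        0            0                      0                              1              
0  0  0  1        1        0            1                      1                              0              
0  0  0  0        0        0            1                      1                              0              
The formula is true on 4 of the 16 rows.

4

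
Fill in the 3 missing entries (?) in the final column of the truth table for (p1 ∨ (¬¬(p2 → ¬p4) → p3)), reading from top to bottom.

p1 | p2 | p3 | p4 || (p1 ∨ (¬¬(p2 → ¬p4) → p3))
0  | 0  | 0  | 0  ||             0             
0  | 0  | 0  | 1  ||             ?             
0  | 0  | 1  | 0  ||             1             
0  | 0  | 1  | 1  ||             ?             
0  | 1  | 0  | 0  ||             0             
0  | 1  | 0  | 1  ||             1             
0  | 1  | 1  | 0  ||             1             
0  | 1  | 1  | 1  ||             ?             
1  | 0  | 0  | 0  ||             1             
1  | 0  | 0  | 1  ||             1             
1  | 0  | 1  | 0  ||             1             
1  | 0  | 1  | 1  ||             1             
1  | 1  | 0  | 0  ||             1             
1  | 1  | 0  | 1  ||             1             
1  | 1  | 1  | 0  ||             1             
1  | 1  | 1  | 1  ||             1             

Row p1=0, p2=0, p3=0, p4=1: (¬¬(p2 → ¬p4) → p3) = 0, so (p1 ∨ (¬¬(p2 → ¬p4) → p3)) = 0.
Row p1=0, p2=0, p3=1, p4=1: (¬¬(p2 → ¬p4) → p3) = 1, so (p1 ∨ (¬¬(p2 → ¬p4) → p3)) = 1.
Row p1=0, p2=1, p3=1, p4=1: (¬¬(p2 → ¬p4) → p3) = 1, so (p1 ∨ (¬¬(p2 → ¬p4) → p3)) = 1.

0, 1, 1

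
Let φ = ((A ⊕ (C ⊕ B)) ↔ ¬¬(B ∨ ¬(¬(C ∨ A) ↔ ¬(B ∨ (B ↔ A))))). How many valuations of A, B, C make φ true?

A | B | C | φ
- | - | - | -
0 | 0 | 0 | 0
0 | 0 | 1 | 0
0 | 1 | 0 | 1
0 | 1 | 1 | 0
1 | 0 | 0 | 1
1 | 0 | 1 | 0
1 | 1 | 0 | 0
1 | 1 | 1 | 1
The formula is true on 3 of the 8 rows.

3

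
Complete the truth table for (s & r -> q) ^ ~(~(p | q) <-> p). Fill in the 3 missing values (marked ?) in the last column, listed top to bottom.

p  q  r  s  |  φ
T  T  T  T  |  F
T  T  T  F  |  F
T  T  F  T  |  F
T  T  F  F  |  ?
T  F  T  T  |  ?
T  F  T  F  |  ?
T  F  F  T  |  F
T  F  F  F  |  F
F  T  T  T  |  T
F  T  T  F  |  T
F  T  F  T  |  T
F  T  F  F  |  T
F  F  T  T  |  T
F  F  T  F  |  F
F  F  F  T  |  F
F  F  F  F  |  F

F, T, F

Row p=T, q=T, r=F, s=F: (s & r -> q) = T, ~(~(p | q) <-> p) = T, so the formula = F.
Row p=T, q=F, r=T, s=T: (s & r -> q) = F, ~(~(p | q) <-> p) = T, so the formula = T.
Row p=T, q=F, r=T, s=F: (s & r -> q) = T, ~(~(p | q) <-> p) = T, so the formula = F.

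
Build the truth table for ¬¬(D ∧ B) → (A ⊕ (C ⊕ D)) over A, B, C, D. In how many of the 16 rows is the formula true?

14

A | B | C | D | (D ∧ B) | ¬(D ∧ B) | ¬¬(D ∧ B) | (C ⊕ D) | (A ⊕ (C ⊕ D)) | (¬¬(D ∧ B) → (A ⊕ (C ⊕ D)))
- | - | - | - | ------- | -------- | --------- | ------- | ------------- | ---------------------------
1 | 1 | 1 | 1 |    1    |    0     |     1     |    0    |       1       |              1             
1 | 1 | 1 | 0 |    0    |    1     |     0     |    1    |       0       |              1             
1 | 1 | 0 | 1 |    1    |    0     |     1     |    1    |       0       |              0             
1 | 1 | 0 | 0 |    0    |    1     |     0     |    0    |       1       |              1             
1 | 0 | 1 | 1 |    0    |    1     |     0     |    0    |       1       |              1             
1 | 0 | 1 | 0 |    0    |    1     |     0     |    1    |       0       |              1             
1 | 0 | 0 | 1 |    0    |    1     |     0     |    1    |       0       |              1             
1 | 0 | 0 | 0 |    0    |    1     |     0     |    0    |       1       |              1             
0 | 1 | 1 | 1 |    1    |    0     |     1     |    0    |       0       |              0             
0 | 1 | 1 | 0 |    0    |    1     |     0     |    1    |       1       |              1             
0 | 1 | 0 | 1 |    1    |    0     |     1     |    1    |       1       |              1             
0 | 1 | 0 | 0 |    0    |    1     |     0     |    0    |       0       |              1             
0 | 0 | 1 | 1 |    0    |    1     |     0     |    0    |       0       |              1             
0 | 0 | 1 | 0 |    0    |    1     |     0     |    1    |       1       |              1             
0 | 0 | 0 | 1 |    0    |    1     |     0     |    1    |       1       |              1             
0 | 0 | 0 | 0 |    0    |    1     |     0     |    0    |       0       |              1             
The formula is true on 14 of the 16 rows.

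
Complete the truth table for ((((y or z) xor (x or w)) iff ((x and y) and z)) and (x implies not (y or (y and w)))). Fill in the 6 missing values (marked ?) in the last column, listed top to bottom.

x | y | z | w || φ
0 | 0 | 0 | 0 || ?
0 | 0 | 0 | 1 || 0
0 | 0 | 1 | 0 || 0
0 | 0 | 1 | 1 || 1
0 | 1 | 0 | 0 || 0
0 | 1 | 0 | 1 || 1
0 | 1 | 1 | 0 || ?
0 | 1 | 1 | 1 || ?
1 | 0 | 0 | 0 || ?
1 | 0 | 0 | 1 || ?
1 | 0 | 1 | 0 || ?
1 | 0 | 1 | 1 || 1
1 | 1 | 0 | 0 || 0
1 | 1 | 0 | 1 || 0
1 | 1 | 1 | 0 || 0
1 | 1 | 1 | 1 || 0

Row x=0, y=0, z=0, w=0: (((y or z) xor (x or w)) iff ((x and y) and z)) = 1, (x implies not (y or (y and w))) = 1, so the formula = 1.
Row x=0, y=1, z=1, w=0: (((y or z) xor (x or w)) iff ((x and y) and z)) = 0, (x implies not (y or (y and w))) = 1, so the formula = 0.
Row x=0, y=1, z=1, w=1: (((y or z) xor (x or w)) iff ((x and y) and z)) = 1, (x implies not (y or (y and w))) = 1, so the formula = 1.
Row x=1, y=0, z=0, w=0: (((y or z) xor (x or w)) iff ((x and y) and z)) = 0, (x implies not (y or (y and w))) = 1, so the formula = 0.
Row x=1, y=0, z=0, w=1: (((y or z) xor (x or w)) iff ((x and y) and z)) = 0, (x implies not (y or (y and w))) = 1, so the formula = 0.
Row x=1, y=0, z=1, w=0: (((y or z) xor (x or w)) iff ((x and y) and z)) = 1, (x implies not (y or (y and w))) = 1, so the formula = 1.

1, 0, 1, 0, 0, 1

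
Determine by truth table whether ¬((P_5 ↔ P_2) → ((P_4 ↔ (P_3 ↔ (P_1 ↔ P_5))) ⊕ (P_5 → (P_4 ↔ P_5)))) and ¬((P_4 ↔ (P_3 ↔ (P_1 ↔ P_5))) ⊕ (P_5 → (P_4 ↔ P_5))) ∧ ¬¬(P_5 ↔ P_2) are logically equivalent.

equivalent

P_1 | P_2 | P_3 | P_4 | P_5 || φ | ψ
 0  |  0  |  0  |  0  |  0  || 1 | 1
 0  |  0  |  0  |  0  |  1  || 0 | 0
 0  |  0  |  0  |  1  |  0  || 0 | 0
 0  |  0  |  0  |  1  |  1  || 0 | 0
 0  |  0  |  1  |  0  |  0  || 0 | 0
 0  |  0  |  1  |  0  |  1  || 0 | 0
 0  |  0  |  1  |  1  |  0  || 1 | 1
 0  |  0  |  1  |  1  |  1  || 0 | 0
 0  |  1  |  0  |  0  |  0  || 0 | 0
 0  |  1  |  0  |  0  |  1  || 1 | 1
 0  |  1  |  0  |  1  |  0  || 0 | 0
 0  |  1  |  0  |  1  |  1  || 1 | 1
 0  |  1  |  1  |  0  |  0  || 0 | 0
 0  |  1  |  1  |  0  |  1  || 0 | 0
 0  |  1  |  1  |  1  |  0  || 0 | 0
 0  |  1  |  1  |  1  |  1  || 0 | 0
 1  |  0  |  0  |  0  |  0  || 0 | 0
 1  |  0  |  0  |  0  |  1  || 0 | 0
 1  |  0  |  0  |  1  |  0  || 1 | 1
 1  |  0  |  0  |  1  |  1  || 0 | 0
 1  |  0  |  1  |  0  |  0  || 1 | 1
 1  |  0  |  1  |  0  |  1  || 0 | 0
 1  |  0  |  1  |  1  |  0  || 0 | 0
 1  |  0  |  1  |  1  |  1  || 0 | 0
 1  |  1  |  0  |  0  |  0  || 0 | 0
 1  |  1  |  0  |  0  |  1  || 0 | 0
 1  |  1  |  0  |  1  |  0  || 0 | 0
 1  |  1  |  0  |  1  |  1  || 0 | 0
 1  |  1  |  1  |  0  |  0  || 0 | 0
 1  |  1  |  1  |  0  |  1  || 1 | 1
 1  |  1  |  1  |  1  |  0  || 0 | 0
 1  |  1  |  1  |  1  |  1  || 1 | 1
The columns for φ and ψ agree on every row, so they are logically equivalent.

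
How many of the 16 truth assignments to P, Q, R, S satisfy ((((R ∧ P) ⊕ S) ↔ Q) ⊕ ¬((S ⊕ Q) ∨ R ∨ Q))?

P | Q | R | S | φ
- | - | - | - | -
F | F | F | F | F
F | F | F | T | F
F | F | T | F | T
F | F | T | T | F
F | T | F | F | F
F | T | F | T | T
F | T | T | F | F
F | T | T | T | T
T | F | F | F | F
T | F | F | T | F
T | F | T | F | F
T | F | T | T | T
T | T | F | F | F
T | T | F | T | T
T | T | T | F | T
T | T | T | T | F
The formula is true on 6 of the 16 rows.

6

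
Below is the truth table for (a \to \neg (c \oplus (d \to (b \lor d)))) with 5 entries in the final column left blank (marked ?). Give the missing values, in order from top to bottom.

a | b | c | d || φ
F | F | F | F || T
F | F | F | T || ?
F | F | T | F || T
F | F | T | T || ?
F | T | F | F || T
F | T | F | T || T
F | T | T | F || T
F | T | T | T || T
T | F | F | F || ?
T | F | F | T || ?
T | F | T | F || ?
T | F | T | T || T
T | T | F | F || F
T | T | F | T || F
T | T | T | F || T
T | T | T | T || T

T, T, F, F, T

Row a=F, b=F, c=F, d=T: \neg (c \oplus (d \to (b \lor d))) = F, so the formula = T.
Row a=F, b=F, c=T, d=T: \neg (c \oplus (d \to (b \lor d))) = T, so the formula = T.
Row a=T, b=F, c=F, d=F: \neg (c \oplus (d \to (b \lor d))) = F, so the formula = F.
Row a=T, b=F, c=F, d=T: \neg (c \oplus (d \to (b \lor d))) = F, so the formula = F.
Row a=T, b=F, c=T, d=F: \neg (c \oplus (d \to (b \lor d))) = T, so the formula = T.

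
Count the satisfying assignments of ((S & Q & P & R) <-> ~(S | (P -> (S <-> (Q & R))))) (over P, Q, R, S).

14

P  Q  R  S  |  φ
F  F  F  F  |  T
F  F  F  T  |  T
F  F  T  F  |  T
F  F  T  T  |  T
F  T  F  F  |  T
F  T  F  T  |  T
F  T  T  F  |  T
F  T  T  T  |  T
T  F  F  F  |  T
T  F  F  T  |  T
T  F  T  F  |  T
T  F  T  T  |  T
T  T  F  F  |  T
T  T  F  T  |  T
T  T  T  F  |  F
T  T  T  T  |  F
The formula is true on 14 of the 16 rows.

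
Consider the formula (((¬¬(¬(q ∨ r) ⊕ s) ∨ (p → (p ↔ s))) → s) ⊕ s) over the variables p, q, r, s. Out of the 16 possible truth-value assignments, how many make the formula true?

3

p | q | r | s | (q ∨ r) | ¬(q ∨ r) | (¬(q ∨ r) ⊕ s) | ¬(¬(q ∨ r) ⊕ s) | ¬¬(¬(q ∨ r) ⊕ s) | (p ↔ s) | (p → (p ↔ s)) | φ
- | - | - | - | ------- | -------- | -------------- | --------------- | ---------------- | ------- | ------------- | -
T | T | T | T |    T    |    F     |       T        |        F        |        T         |    T    |       T       | F
T | T | T | F |    T    |    F     |       F        |        T        |        F         |    F    |       F       | T
T | T | F | T |    T    |    F     |       T        |        F        |        T         |    T    |       T       | F
T | T | F | F |    T    |    F     |       F        |        T        |        F         |    F    |       F       | T
T | F | T | T |    T    |    F     |       T        |        F        |        T         |    T    |       T       | F
T | F | T | F |    T    |    F     |       F        |        T        |        F         |    F    |       F       | T
T | F | F | T |    F    |    T     |       F        |        T        |        F         |    T    |       T       | F
T | F | F | F |    F    |    T     |       T        |        F        |        T         |    F    |       F       | F
F | T | T | T |    T    |    F     |       T        |        F        |        T         |    F    |       T       | F
F | T | T | F |    T    |    F     |       F        |        T        |        F         |    T    |       T       | F
F | T | F | T |    T    |    F     |       T        |        F        |        T         |    F    |       T       | F
F | T | F | F |    T    |    F     |       F        |        T        |        F         |    T    |       T       | F
F | F | T | T |    T    |    F     |       T        |        F        |        T         |    F    |       T       | F
F | F | T | F |    T    |    F     |       F        |        T        |        F         |    T    |       T       | F
F | F | F | T |    F    |    T     |       F        |        T        |        F         |    F    |       T       | F
F | F | F | F |    F    |    T     |       T        |        F        |        T         |    T    |       T       | F
The formula is true on 3 of the 16 rows.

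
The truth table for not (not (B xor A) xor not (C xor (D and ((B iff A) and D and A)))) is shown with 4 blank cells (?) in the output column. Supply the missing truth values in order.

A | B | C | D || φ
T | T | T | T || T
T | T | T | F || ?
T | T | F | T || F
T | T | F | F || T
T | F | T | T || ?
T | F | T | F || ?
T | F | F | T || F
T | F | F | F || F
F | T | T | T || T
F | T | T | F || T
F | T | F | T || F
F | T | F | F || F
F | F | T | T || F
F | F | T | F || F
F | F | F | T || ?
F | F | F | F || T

F, T, T, T

Row A=T, B=T, C=T, D=F: not (B xor A) = T, not (C xor (D and ((B iff A) and D and A))) = F, (not (B xor A) xor not (C xor (D and ((B iff A) and D and A)))) = T, so the formula = F.
Row A=T, B=F, C=T, D=T: not (B xor A) = F, not (C xor (D and ((B iff A) and D and A))) = F, (not (B xor A) xor not (C xor (D and ((B iff A) and D and A)))) = F, so the formula = T.
Row A=T, B=F, C=T, D=F: not (B xor A) = F, not (C xor (D and ((B iff A) and D and A))) = F, (not (B xor A) xor not (C xor (D and ((B iff A) and D and A)))) = F, so the formula = T.
Row A=F, B=F, C=F, D=T: not (B xor A) = T, not (C xor (D and ((B iff A) and D and A))) = T, (not (B xor A) xor not (C xor (D and ((B iff A) and D and A)))) = F, so the formula = T.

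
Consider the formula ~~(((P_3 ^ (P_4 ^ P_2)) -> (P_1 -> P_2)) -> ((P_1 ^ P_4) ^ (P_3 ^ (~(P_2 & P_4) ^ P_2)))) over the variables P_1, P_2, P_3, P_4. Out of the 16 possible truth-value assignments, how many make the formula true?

8

 P_1  |  P_2  |  P_3  |  P_4  |   φ  
----- | ----- | ----- | ----- | -----
False | False | False | False |  True
False | False | False |  True | False
False | False |  True | False | False
False | False |  True |  True |  True
False |  True | False | False | False
False |  True | False |  True | False
False |  True |  True | False |  True
False |  True |  True |  True |  True
 True | False | False | False | False
 True | False | False |  True |  True
 True | False |  True | False |  True
 True | False |  True |  True | False
 True |  True | False | False |  True
 True |  True | False |  True |  True
 True |  True |  True | False | False
 True |  True |  True |  True | False
The formula is true on 8 of the 16 rows.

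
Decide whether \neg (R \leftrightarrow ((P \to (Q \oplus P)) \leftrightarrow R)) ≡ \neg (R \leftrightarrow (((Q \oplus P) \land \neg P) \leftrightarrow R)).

not equivalent

  P   |   Q   |   R   |   φ   |   ψ  
----- | ----- | ----- | ----- | -----
 True |  True |  True |  True |  True
 True |  True | False |  True |  True
 True | False |  True | False |  True
 True | False | False | False |  True
False |  True |  True | False | False
False |  True | False | False | False
False | False |  True | False |  True
False | False | False | False |  True
The columns differ at P=True, Q=False, R=True (φ=False, ψ=True), so they are not equivalent.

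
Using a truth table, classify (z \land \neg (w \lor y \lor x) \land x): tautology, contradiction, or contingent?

contradiction

  x   |   y   |   z   |   w   ||   φ  
False | False | False | False || False
False | False | False |  True || False
False | False |  True | False || False
False | False |  True |  True || False
False |  True | False | False || False
False |  True | False |  True || False
False |  True |  True | False || False
False |  True |  True |  True || False
 True | False | False | False || False
 True | False | False |  True || False
 True | False |  True | False || False
 True | False |  True |  True || False
 True |  True | False | False || False
 True |  True | False |  True || False
 True |  True |  True | False || False
 True |  True |  True |  True || False
Every row is False, so the formula is a contradiction.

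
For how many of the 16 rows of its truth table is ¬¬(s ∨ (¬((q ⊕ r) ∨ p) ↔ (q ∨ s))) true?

p | q | r | s | φ
- | - | - | - | -
1 | 1 | 1 | 1 | 1
1 | 1 | 1 | 0 | 0
1 | 1 | 0 | 1 | 1
1 | 1 | 0 | 0 | 0
1 | 0 | 1 | 1 | 1
1 | 0 | 1 | 0 | 1
1 | 0 | 0 | 1 | 1
1 | 0 | 0 | 0 | 1
0 | 1 | 1 | 1 | 1
0 | 1 | 1 | 0 | 1
0 | 1 | 0 | 1 | 1
0 | 1 | 0 | 0 | 0
0 | 0 | 1 | 1 | 1
0 | 0 | 1 | 0 | 1
0 | 0 | 0 | 1 | 1
0 | 0 | 0 | 0 | 0
The formula is true on 12 of the 16 rows.

12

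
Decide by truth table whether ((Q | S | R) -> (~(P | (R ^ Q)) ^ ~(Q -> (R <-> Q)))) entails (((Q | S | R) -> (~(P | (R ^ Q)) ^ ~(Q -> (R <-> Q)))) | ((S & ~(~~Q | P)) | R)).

yes

P | Q | R | S || φ | ψ
T | T | T | T || F | T
T | T | T | F || F | T
T | T | F | T || T | T
T | T | F | F || T | T
T | F | T | T || F | T
T | F | T | F || F | T
T | F | F | T || F | F
T | F | F | F || T | T
F | T | T | T || T | T
F | T | T | F || T | T
F | T | F | T || T | T
F | T | F | F || T | T
F | F | T | T || F | T
F | F | T | F || F | T
F | F | F | T || T | T
F | F | F | F || T | T
In every row where φ is true, ψ is also true, so φ ⊨ ψ.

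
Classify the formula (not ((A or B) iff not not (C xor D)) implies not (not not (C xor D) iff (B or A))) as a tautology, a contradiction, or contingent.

A | B | C | D | φ
- | - | - | - | -
T | T | T | T | T
T | T | T | F | T
T | T | F | T | T
T | T | F | F | T
T | F | T | T | T
T | F | T | F | T
T | F | F | T | T
T | F | F | F | T
F | T | T | T | T
F | T | T | F | T
F | T | F | T | T
F | T | F | F | T
F | F | T | T | T
F | F | T | F | T
F | F | F | T | T
F | F | F | F | T
Every row is T, so the formula is a tautology.

tautology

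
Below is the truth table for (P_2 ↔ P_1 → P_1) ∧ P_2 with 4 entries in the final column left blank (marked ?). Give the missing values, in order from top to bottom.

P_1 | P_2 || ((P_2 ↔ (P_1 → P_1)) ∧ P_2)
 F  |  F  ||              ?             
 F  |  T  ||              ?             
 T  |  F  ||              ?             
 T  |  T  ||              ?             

Row P_1=F, P_2=F: (P_2 ↔ P_1 → P_1) = F, so ((P_2 ↔ (P_1 → P_1)) ∧ P_2) = F.
Row P_1=F, P_2=T: (P_2 ↔ P_1 → P_1) = T, so ((P_2 ↔ (P_1 → P_1)) ∧ P_2) = T.
Row P_1=T, P_2=F: (P_2 ↔ P_1 → P_1) = F, so ((P_2 ↔ (P_1 → P_1)) ∧ P_2) = F.
Row P_1=T, P_2=T: (P_2 ↔ P_1 → P_1) = T, so ((P_2 ↔ (P_1 → P_1)) ∧ P_2) = T.

F, T, F, T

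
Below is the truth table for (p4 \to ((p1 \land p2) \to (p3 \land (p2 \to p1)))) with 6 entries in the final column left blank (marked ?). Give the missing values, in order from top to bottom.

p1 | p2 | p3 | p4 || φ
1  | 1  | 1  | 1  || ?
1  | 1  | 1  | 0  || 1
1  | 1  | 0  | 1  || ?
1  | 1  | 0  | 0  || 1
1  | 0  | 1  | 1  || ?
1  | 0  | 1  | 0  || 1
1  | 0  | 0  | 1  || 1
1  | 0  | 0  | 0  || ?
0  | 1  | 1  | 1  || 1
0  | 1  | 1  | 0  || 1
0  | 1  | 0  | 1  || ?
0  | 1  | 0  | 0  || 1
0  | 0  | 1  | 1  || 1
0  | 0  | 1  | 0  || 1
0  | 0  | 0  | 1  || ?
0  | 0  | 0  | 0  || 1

1, 0, 1, 1, 1, 1

Row p1=1, p2=1, p3=1, p4=1: ((p1 \land p2) \to (p3 \land (p2 \to p1))) = 1, so the formula = 1.
Row p1=1, p2=1, p3=0, p4=1: ((p1 \land p2) \to (p3 \land (p2 \to p1))) = 0, so the formula = 0.
Row p1=1, p2=0, p3=1, p4=1: ((p1 \land p2) \to (p3 \land (p2 \to p1))) = 1, so the formula = 1.
Row p1=1, p2=0, p3=0, p4=0: ((p1 \land p2) \to (p3 \land (p2 \to p1))) = 1, so the formula = 1.
Row p1=0, p2=1, p3=0, p4=1: ((p1 \land p2) \to (p3 \land (p2 \to p1))) = 1, so the formula = 1.
Row p1=0, p2=0, p3=0, p4=1: ((p1 \land p2) \to (p3 \land (p2 \to p1))) = 1, so the formula = 1.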